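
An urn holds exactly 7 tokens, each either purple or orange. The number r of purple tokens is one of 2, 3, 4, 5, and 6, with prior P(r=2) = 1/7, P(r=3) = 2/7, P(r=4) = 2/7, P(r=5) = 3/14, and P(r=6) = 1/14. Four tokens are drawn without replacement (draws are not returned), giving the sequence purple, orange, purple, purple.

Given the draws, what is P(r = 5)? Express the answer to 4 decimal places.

For each hypothesis, P(data | H) works out to: P(data | r = 2) = (2/7)(5/6)(1/5)(0/4) = 0; P(data | r = 3) = (3/7)(4/6)(2/5)(1/4) = 1/35; P(data | r = 4) = (4/7)(3/6)(3/5)(2/4) = 3/35; P(data | r = 5) = (5/7)(2/6)(4/5)(3/4) = 1/7; P(data | r = 6) = (6/7)(1/6)(5/5)(4/4) = 1/7.
Weighting by the prior gives 1/7 · 0 = 0, 2/7 · 1/35 = 2/245, 2/7 · 3/35 = 6/245, 3/14 · 1/7 = 3/98, 1/14 · 1/7 = 1/98; with total 18/245.
By Bayes' rule, P(r = 5 | data) = (3/98) / (18/245) = 5/12.

0.4167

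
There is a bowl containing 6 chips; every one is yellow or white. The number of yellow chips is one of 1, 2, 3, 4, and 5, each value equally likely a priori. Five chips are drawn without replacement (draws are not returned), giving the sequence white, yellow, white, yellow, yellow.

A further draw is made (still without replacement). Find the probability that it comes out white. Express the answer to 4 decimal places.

Under each hypothesis, the probability of the observed sequence is: P(data | r = 1) = (5/6)(1/5)(4/4)(0/3) = 0; P(data | r = 2) = (4/6)(2/5)(3/4)(1/3)(0/2) = 0; P(data | r = 3) = (3/6)(3/5)(2/4)(2/3)(1/2) = 1/20; P(data | r = 4) = (2/6)(4/5)(1/4)(3/3)(2/2) = 1/15; P(data | r = 5) = (1/6)(5/5)(0/4) = 0.
Multiplying each by its prior: 1/5 · 0 = 0, 1/5 · 0 = 0, 1/5 · 1/20 = 1/100, 1/5 · 1/15 = 1/75, 1/5 · 0 = 0; these sum to 7/300.
Dividing through by the total gives posterior P(r = 1 | data) = 0, P(r = 2 | data) = 0, P(r = 3 | data) = 3/7, P(r = 4 | data) = 4/7, P(r = 5 | data) = 0.
So P(white next | data) = Σ P(white next | H) P(H | data) = (1)(3/7) + (0)(4/7) = 3/7.

0.4286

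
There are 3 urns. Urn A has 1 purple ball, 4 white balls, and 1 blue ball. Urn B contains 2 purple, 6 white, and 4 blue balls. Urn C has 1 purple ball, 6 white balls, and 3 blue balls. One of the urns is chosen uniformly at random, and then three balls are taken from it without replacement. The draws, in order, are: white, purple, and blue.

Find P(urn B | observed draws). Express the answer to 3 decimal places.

0.384

Under each hypothesis, the probability of the observed sequence is: P(data | urn A) = (4/6)(1/5)(1/4) = 1/30; P(data | urn B) = (6/12)(2/11)(4/10) = 2/55; P(data | urn C) = (6/10)(1/9)(3/8) = 1/40.
The prior-weighted likelihoods are 1/3 · 1/30 = 1/90, 1/3 · 2/55 = 2/165, 1/3 · 1/40 = 1/120; with total 25/792.
Therefore the posterior P(urn B | data) = (2/165) / (25/792) = 48/125.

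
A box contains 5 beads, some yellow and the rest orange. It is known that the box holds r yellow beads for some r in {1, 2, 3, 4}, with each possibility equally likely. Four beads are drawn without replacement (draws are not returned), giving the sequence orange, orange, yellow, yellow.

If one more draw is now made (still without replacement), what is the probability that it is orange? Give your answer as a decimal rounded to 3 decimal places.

For each hypothesis, P(data | H) works out to: P(data | r = 1) = (4/5)(3/4)(1/3)(0/2) = 0; P(data | r = 2) = (3/5)(2/4)(2/3)(1/2) = 1/10; P(data | r = 3) = (2/5)(1/4)(3/3)(2/2) = 1/10; P(data | r = 4) = (1/5)(0/4) = 0.
Multiplying each by its prior: 1/4 · 0 = 0, 1/4 · 1/10 = 1/40, 1/4 · 1/10 = 1/40, 1/4 · 0 = 0; summing to 1/20.
Dividing through by the total gives posterior P(r = 1 | data) = 0, P(r = 2 | data) = 1/2, P(r = 3 | data) = 1/2, P(r = 4 | data) = 0.
Averaging over the posterior, P(orange next | data) = (1)(1/2) + (0)(1/2) = 1/2.

0.500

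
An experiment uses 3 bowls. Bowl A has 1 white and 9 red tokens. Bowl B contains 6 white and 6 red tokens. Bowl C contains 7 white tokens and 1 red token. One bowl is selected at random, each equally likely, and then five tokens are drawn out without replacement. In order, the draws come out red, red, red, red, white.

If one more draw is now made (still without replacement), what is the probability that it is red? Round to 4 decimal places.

0.8677

Under each hypothesis, the probability of the observed sequence is: P(data | bowl A) = (9/10)(8/9)(7/8)(6/7)(1/6) = 1/10; P(data | bowl B) = (6/12)(5/11)(4/10)(3/9)(6/8) = 1/44; P(data | bowl C) = (1/8)(0/7) = 0.
The prior-weighted likelihoods are 1/3 · 1/10 = 1/30, 1/3 · 1/44 = 1/132, 1/3 · 0 = 0; with total 9/220.
Dividing through by the total gives posterior P(bowl A | data) = 22/27, P(bowl B | data) = 5/27, P(bowl C | data) = 0.
So P(red next | data) = Σ P(red next | H) P(H | data) = (1)(22/27) + (2/7)(5/27) = 164/189.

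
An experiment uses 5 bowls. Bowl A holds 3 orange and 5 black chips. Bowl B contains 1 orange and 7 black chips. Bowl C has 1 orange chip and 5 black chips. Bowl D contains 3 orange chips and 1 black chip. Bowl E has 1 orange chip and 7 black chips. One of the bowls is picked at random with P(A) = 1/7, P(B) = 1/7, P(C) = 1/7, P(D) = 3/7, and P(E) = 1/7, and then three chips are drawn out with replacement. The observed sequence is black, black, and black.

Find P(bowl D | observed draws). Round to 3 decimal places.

The likelihood of the observed sequence under each hypothesis: P(data | bowl A) = (5/8)(5/8)(5/8) = 0.24414; P(data | bowl B) = (7/8)(7/8)(7/8) = 0.66992; P(data | bowl C) = (5/6)(5/6)(5/6) = 0.5787; P(data | bowl D) = (1/4)(1/4)(1/4) = 0.015625; P(data | bowl E) = (7/8)(7/8)(7/8) = 0.66992.
Weighting by the prior gives 1/7 · 0.24414 = 0.034877, 1/7 · 0.66992 = 0.095703, 1/7 · 0.5787 = 0.082672, 3/7 · 0.015625 = 0.0066964, 1/7 · 0.66992 = 0.095703; these sum to 0.31565.
Hence P(bowl D | data) = (0.0066964) / (0.31565) = 0.021215.

0.021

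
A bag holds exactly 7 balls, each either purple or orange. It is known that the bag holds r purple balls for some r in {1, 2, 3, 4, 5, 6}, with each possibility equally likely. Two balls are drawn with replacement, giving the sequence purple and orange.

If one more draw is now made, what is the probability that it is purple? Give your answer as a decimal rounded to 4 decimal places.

Under each hypothesis, the probability of the observed sequence is: P(data | r = 1) = (1/7)(6/7) = 6/49; P(data | r = 2) = (2/7)(5/7) = 10/49; P(data | r = 3) = (3/7)(4/7) = 12/49; P(data | r = 4) = (4/7)(3/7) = 12/49; P(data | r = 5) = (5/7)(2/7) = 10/49; P(data | r = 6) = (6/7)(1/7) = 6/49.
Weighting by the prior gives 1/6 · 6/49 = 1/49, 1/6 · 10/49 = 5/147, 1/6 · 12/49 = 2/49, 1/6 · 12/49 = 2/49, 1/6 · 10/49 = 5/147, 1/6 · 6/49 = 1/49; summing to 4/21.
The posterior is then P(r = 1 | data) = 3/28, P(r = 2 | data) = 5/28, P(r = 3 | data) = 3/14, P(r = 4 | data) = 3/14, P(r = 5 | data) = 5/28, P(r = 6 | data) = 3/28.
So P(purple next | data) = Σ P(purple next | H) P(H | data) = (1/7)(3/28) + (2/7)(5/28) + (3/7)(3/14) + (4/7)(3/14) + (5/7)(5/28) + (6/7)(3/28) = 1/2.

0.5000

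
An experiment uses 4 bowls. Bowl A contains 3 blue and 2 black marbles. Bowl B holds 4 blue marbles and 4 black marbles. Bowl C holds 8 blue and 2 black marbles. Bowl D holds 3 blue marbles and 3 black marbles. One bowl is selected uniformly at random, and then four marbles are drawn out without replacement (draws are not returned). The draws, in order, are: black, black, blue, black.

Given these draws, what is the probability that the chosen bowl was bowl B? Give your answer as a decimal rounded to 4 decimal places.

0.5333

The likelihood of the observed sequence under each hypothesis: P(data | bowl A) = (2/5)(1/4)(3/3)(0/2) = 0; P(data | bowl B) = (4/8)(3/7)(4/6)(2/5) = 2/35; P(data | bowl C) = (2/10)(1/9)(8/8)(0/7) = 0; P(data | bowl D) = (3/6)(2/5)(3/4)(1/3) = 1/20.
Weighting by the prior gives 1/4 · 0 = 0, 1/4 · 2/35 = 1/70, 1/4 · 0 = 0, 1/4 · 1/20 = 1/80; with total 3/112.
Therefore the posterior P(bowl B | data) = (1/70) / (3/112) = 8/15.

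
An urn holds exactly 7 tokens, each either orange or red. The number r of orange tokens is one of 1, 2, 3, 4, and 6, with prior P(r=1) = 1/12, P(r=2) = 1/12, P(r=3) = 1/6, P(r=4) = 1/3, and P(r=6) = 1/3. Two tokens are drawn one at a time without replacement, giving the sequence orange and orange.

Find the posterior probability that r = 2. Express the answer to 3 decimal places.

0.011

For each hypothesis, P(data | H) works out to: P(data | r = 1) = (1/7)(0/6) = 0; P(data | r = 2) = (2/7)(1/6) = 1/21; P(data | r = 3) = (3/7)(2/6) = 1/7; P(data | r = 4) = (4/7)(3/6) = 2/7; P(data | r = 6) = (6/7)(5/6) = 5/7.
The prior-weighted likelihoods are 1/12 · 0 = 0, 1/12 · 1/21 = 1/252, 1/6 · 1/7 = 1/42, 1/3 · 2/7 = 2/21, 1/3 · 5/7 = 5/21; summing to 13/36.
By Bayes' rule, P(r = 2 | data) = (1/252) / (13/36) = 1/91.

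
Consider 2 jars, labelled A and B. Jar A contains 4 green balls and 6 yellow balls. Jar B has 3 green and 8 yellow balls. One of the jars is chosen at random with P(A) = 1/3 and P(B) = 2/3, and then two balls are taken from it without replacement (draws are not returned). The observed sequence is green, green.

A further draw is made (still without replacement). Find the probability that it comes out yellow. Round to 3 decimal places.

0.813

Under each hypothesis, the probability of the observed sequence is: P(data | jar A) = (4/10)(3/9) = 2/15; P(data | jar B) = (3/11)(2/10) = 3/55.
The prior-weighted likelihoods are 1/3 · 2/15 = 2/45, 2/3 · 3/55 = 2/55; with total 8/99.
The posterior is then P(jar A | data) = 11/20, P(jar B | data) = 9/20.
So P(yellow next | data) = Σ P(yellow next | H) P(H | data) = (3/4)(11/20) + (8/9)(9/20) = 13/16.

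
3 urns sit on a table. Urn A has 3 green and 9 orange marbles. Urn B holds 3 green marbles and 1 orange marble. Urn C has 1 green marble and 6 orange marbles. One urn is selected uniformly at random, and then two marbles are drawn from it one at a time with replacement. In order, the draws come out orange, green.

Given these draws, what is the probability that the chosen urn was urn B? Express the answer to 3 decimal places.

The likelihood of the observed sequence under each hypothesis: P(data | urn A) = (9/12)(3/12) = 3/16; P(data | urn B) = (1/4)(3/4) = 3/16; P(data | urn C) = (6/7)(1/7) = 6/49.
The prior-weighted likelihoods are 1/3 · 3/16 = 1/16, 1/3 · 3/16 = 1/16, 1/3 · 6/49 = 2/49; with total 65/392.
By Bayes' rule, P(urn B | data) = (1/16) / (65/392) = 49/130.

0.377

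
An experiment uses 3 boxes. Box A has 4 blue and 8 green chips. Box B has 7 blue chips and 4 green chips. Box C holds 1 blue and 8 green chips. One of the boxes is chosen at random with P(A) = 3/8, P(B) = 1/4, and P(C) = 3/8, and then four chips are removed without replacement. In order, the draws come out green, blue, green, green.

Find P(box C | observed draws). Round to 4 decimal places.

0.4661

The likelihood of the observed sequence under each hypothesis: P(data | box A) = (8/12)(4/11)(7/10)(6/9) = 0.11313; P(data | box B) = (4/11)(7/10)(3/9)(2/8) = 0.021212; P(data | box C) = (8/9)(1/8)(7/7)(6/6) = 0.11111.
Multiplying each by its prior: 3/8 · 0.11313 = 0.042424, 1/4 · 0.021212 = 0.005303, 3/8 · 0.11111 = 0.041667; with total 0.089394.
Therefore the posterior P(box C | data) = (0.041667) / (0.089394) = 0.4661.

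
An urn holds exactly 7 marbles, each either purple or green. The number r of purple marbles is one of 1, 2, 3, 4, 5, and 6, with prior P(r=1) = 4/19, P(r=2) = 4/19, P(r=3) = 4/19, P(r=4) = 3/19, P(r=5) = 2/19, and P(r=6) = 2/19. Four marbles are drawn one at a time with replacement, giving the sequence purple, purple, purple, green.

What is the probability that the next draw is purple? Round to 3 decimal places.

0.608

The likelihood of the observed sequence under each hypothesis: P(data | r = 1) = (1/7)(1/7)(1/7)(6/7) = 0.002499; P(data | r = 2) = (2/7)(2/7)(2/7)(5/7) = 0.01666; P(data | r = 3) = (3/7)(3/7)(3/7)(4/7) = 0.044981; P(data | r = 4) = (4/7)(4/7)(4/7)(3/7) = 0.079967; P(data | r = 5) = (5/7)(5/7)(5/7)(2/7) = 0.10412; P(data | r = 6) = (6/7)(6/7)(6/7)(1/7) = 0.089963.
The prior-weighted likelihoods are 4/19 · 0.002499 = 0.0005261, 4/19 · 0.01666 = 0.0035073, 4/19 · 0.044981 = 0.0094697, 3/19 · 0.079967 = 0.012626, 2/19 · 0.10412 = 0.01096, 2/19 · 0.089963 = 0.0094697; with total 0.04656.
Normalising, the posterior is P(r = 1 | data) = 0.011299, P(r = 2 | data) = 0.07533, P(r = 3 | data) = 0.20339, P(r = 4 | data) = 0.27119, P(r = 5 | data) = 0.2354, P(r = 6 | data) = 0.20339.
So P(purple next | data) = Σ P(purple next | H) P(H | data) = (1/7)(0.011299) + (2/7)(0.07533) + (3/7)(0.20339) + (4/7)(0.27119) + (5/7)(0.2354) + (6/7)(0.20339) = 0.60775.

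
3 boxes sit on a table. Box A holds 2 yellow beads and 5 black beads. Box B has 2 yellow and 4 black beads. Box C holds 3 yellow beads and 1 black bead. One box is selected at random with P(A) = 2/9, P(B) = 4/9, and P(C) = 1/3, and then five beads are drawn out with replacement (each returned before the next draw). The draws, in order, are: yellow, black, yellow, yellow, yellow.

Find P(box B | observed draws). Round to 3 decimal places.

Compute the likelihood of the observed sequence for each case: P(data | box A) = (2/7)(5/7)(2/7)(2/7)(2/7) = 0.0047599; P(data | box B) = (2/6)(4/6)(2/6)(2/6)(2/6) = 0.0082305; P(data | box C) = (3/4)(1/4)(3/4)(3/4)(3/4) = 0.079102.
The prior-weighted likelihoods are 2/9 · 0.0047599 = 0.0010578, 4/9 · 0.0082305 = 0.003658, 1/3 · 0.079102 = 0.026367; with total 0.031083.
Hence P(box B | data) = (0.003658) / (0.031083) = 0.11768.

0.118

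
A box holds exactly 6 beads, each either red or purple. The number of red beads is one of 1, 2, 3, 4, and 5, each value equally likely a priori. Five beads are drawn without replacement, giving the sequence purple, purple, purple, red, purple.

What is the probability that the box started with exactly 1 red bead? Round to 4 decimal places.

0.7143

Compute the likelihood of the observed sequence for each case: P(data | r = 1) = (5/6)(4/5)(3/4)(1/3)(2/2) = 1/6; P(data | r = 2) = (4/6)(3/5)(2/4)(2/3)(1/2) = 1/15; P(data | r = 3) = (3/6)(2/5)(1/4)(3/3)(0/2) = 0; P(data | r = 4) = (2/6)(1/5)(0/4) = 0; P(data | r = 5) = (1/6)(0/5) = 0.
The prior-weighted likelihoods are 1/5 · 1/6 = 1/30, 1/5 · 1/15 = 1/75, 1/5 · 0 = 0, 1/5 · 0 = 0, 1/5 · 0 = 0; summing to 7/150.
By Bayes' rule, P(r = 1 | data) = (1/30) / (7/150) = 5/7.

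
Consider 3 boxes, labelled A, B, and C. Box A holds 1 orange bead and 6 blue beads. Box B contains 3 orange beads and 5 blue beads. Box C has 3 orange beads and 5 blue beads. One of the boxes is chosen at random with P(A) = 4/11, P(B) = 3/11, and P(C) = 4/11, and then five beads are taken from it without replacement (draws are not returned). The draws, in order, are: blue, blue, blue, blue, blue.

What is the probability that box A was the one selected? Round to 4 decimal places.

The likelihood of the observed sequence under each hypothesis: P(data | box A) = (6/7)(5/6)(4/5)(3/4)(2/3) = 2/7; P(data | box B) = (5/8)(4/7)(3/6)(2/5)(1/4) = 1/56; P(data | box C) = (5/8)(4/7)(3/6)(2/5)(1/4) = 1/56.
Weighting by the prior gives 4/11 · 2/7 = 8/77, 3/11 · 1/56 = 3/616, 4/11 · 1/56 = 1/154; summing to 71/616.
Therefore the posterior P(box A | data) = (8/77) / (71/616) = 64/71.

0.9014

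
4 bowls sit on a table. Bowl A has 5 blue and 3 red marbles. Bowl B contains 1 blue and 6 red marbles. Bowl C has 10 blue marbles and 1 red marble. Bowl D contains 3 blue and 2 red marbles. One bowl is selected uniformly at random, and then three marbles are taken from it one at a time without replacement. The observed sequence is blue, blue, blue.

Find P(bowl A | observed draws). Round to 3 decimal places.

Compute the likelihood of the observed sequence for each case: P(data | bowl A) = (5/8)(4/7)(3/6) = 0.17857; P(data | bowl B) = (1/7)(0/6) = 0; P(data | bowl C) = (10/11)(9/10)(8/9) = 0.72727; P(data | bowl D) = (3/5)(2/4)(1/3) = 0.1.
Weighting by the prior gives 1/4 · 0.17857 = 0.044643, 1/4 · 0 = 0, 1/4 · 0.72727 = 0.18182, 1/4 · 0.1 = 0.025; these sum to 0.25146.
Hence P(bowl A | data) = (0.044643) / (0.25146) = 0.17753.

0.178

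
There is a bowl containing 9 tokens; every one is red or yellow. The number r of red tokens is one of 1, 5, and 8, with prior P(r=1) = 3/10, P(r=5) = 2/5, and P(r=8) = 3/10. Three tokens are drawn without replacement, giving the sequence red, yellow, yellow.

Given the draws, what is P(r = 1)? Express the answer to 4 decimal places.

Under each hypothesis, the probability of the observed sequence is: P(data | r = 1) = (1/9)(8/8)(7/7) = 1/9; P(data | r = 5) = (5/9)(4/8)(3/7) = 5/42; P(data | r = 8) = (8/9)(1/8)(0/7) = 0.
Weighting by the prior gives 3/10 · 1/9 = 1/30, 2/5 · 5/42 = 1/21, 3/10 · 0 = 0; these sum to 17/210.
Therefore the posterior P(r = 1 | data) = (1/30) / (17/210) = 7/17.

0.4118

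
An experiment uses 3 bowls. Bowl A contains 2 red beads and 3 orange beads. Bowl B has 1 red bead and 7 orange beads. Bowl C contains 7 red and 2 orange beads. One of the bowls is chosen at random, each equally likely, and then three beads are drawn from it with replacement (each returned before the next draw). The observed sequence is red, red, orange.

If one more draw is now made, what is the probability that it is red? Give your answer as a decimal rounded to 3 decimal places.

The likelihood of the observed sequence under each hypothesis: P(data | bowl A) = (2/5)(2/5)(3/5) = 0.096; P(data | bowl B) = (1/8)(1/8)(7/8) = 0.013672; P(data | bowl C) = (7/9)(7/9)(2/9) = 0.13443.
Multiplying each by its prior: 1/3 · 0.096 = 0.032, 1/3 · 0.013672 = 0.0045573, 1/3 · 0.13443 = 0.04481; summing to 0.081368.
The posterior is then P(bowl A | data) = 0.39328, P(bowl B | data) = 0.056009, P(bowl C | data) = 0.55071.
Averaging over the posterior, P(red next | data) = (2/5)(0.39328) + (1/8)(0.056009) + (7/9)(0.55071) = 0.59265.

0.593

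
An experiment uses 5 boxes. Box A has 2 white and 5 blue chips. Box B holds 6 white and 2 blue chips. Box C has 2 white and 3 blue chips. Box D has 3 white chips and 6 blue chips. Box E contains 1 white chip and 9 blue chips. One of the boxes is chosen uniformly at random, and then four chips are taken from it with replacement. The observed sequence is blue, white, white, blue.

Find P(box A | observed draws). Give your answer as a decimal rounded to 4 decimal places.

For each hypothesis, P(data | H) works out to: P(data | box A) = (5/7)(2/7)(2/7)(5/7) = 0.041649; P(data | box B) = (2/8)(6/8)(6/8)(2/8) = 0.035156; P(data | box C) = (3/5)(2/5)(2/5)(3/5) = 0.0576; P(data | box D) = (6/9)(3/9)(3/9)(6/9) = 0.049383; P(data | box E) = (9/10)(1/10)(1/10)(9/10) = 0.0081.
Multiplying each by its prior: 1/5 · 0.041649 = 0.0083299, 1/5 · 0.035156 = 0.0070313, 1/5 · 0.0576 = 0.01152, 1/5 · 0.049383 = 0.0098765, 1/5 · 0.0081 = 0.00162; summing to 0.038378.
By Bayes' rule, P(box A | data) = (0.0083299) / (0.038378) = 0.21705.

0.2170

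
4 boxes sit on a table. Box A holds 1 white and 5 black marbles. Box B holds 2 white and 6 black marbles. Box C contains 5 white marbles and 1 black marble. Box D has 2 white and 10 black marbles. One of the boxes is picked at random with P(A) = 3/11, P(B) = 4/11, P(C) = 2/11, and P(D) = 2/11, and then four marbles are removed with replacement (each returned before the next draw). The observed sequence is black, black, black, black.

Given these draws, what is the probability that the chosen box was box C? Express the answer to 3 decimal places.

For each hypothesis, P(data | H) works out to: P(data | box A) = (5/6)(5/6)(5/6)(5/6) = 0.48225; P(data | box B) = (6/8)(6/8)(6/8)(6/8) = 0.31641; P(data | box C) = (1/6)(1/6)(1/6)(1/6) = 0.0007716; P(data | box D) = (10/12)(10/12)(10/12)(10/12) = 0.48225.
The prior-weighted likelihoods are 3/11 · 0.48225 = 0.13152, 4/11 · 0.31641 = 0.11506, 2/11 · 0.0007716 = 0.00014029, 2/11 · 0.48225 = 0.087682; with total 0.3344.
By Bayes' rule, P(box C | data) = (0.00014029) / (0.3344) = 0.00041953.

0.000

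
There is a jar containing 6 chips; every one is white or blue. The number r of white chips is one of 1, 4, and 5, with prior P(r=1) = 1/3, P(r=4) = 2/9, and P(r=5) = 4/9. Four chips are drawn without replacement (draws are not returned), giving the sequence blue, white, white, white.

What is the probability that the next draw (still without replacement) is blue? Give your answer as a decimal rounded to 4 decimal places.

The likelihood of the observed sequence under each hypothesis: P(data | r = 1) = (5/6)(1/5)(0/4) = 0; P(data | r = 4) = (2/6)(4/5)(3/4)(2/3) = 2/15; P(data | r = 5) = (1/6)(5/5)(4/4)(3/3) = 1/6.
The prior-weighted likelihoods are 1/3 · 0 = 0, 2/9 · 2/15 = 4/135, 4/9 · 1/6 = 2/27; summing to 14/135.
Dividing through by the total gives posterior P(r = 1 | data) = 0, P(r = 4 | data) = 2/7, P(r = 5 | data) = 5/7.
Averaging over the posterior, P(blue next | data) = (1/2)(2/7) + (0)(5/7) = 1/7.

0.1429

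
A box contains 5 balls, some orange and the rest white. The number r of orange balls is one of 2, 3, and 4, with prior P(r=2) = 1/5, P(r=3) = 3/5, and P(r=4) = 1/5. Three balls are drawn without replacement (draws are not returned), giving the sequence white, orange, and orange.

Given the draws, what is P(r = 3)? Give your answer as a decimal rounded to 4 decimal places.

0.6667

Compute the likelihood of the observed sequence for each case: P(data | r = 2) = (3/5)(2/4)(1/3) = 1/10; P(data | r = 3) = (2/5)(3/4)(2/3) = 1/5; P(data | r = 4) = (1/5)(4/4)(3/3) = 1/5.
The prior-weighted likelihoods are 1/5 · 1/10 = 1/50, 3/5 · 1/5 = 3/25, 1/5 · 1/5 = 1/25; these sum to 9/50.
Therefore the posterior P(r = 3 | data) = (3/25) / (9/50) = 2/3.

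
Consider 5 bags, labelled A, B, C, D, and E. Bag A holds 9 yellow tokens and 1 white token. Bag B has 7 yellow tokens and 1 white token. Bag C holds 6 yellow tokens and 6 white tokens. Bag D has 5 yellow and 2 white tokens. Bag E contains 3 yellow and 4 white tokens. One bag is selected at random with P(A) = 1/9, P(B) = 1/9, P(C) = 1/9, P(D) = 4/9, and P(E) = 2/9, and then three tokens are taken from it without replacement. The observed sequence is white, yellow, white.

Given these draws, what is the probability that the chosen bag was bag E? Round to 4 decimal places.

0.5120

Under each hypothesis, the probability of the observed sequence is: P(data | bag A) = (1/10)(9/9)(0/8) = 0; P(data | bag B) = (1/8)(7/7)(0/6) = 0; P(data | bag C) = (6/12)(6/11)(5/10) = 0.13636; P(data | bag D) = (2/7)(5/6)(1/5) = 0.047619; P(data | bag E) = (4/7)(3/6)(3/5) = 0.17143.
The prior-weighted likelihoods are 1/9 · 0 = 0, 1/9 · 0 = 0, 1/9 · 0.13636 = 0.015152, 4/9 · 0.047619 = 0.021164, 2/9 · 0.17143 = 0.038095; these sum to 0.074411.
So P(bag E | data) = (0.038095) / (0.074411) = 0.51196.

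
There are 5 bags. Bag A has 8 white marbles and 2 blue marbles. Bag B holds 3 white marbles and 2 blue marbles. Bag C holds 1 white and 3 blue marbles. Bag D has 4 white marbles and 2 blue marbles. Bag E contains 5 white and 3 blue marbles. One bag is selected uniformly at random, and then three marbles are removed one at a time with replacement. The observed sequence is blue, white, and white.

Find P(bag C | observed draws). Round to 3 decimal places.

For each hypothesis, P(data | H) works out to: P(data | bag A) = (2/10)(8/10)(8/10) = 0.128; P(data | bag B) = (2/5)(3/5)(3/5) = 0.144; P(data | bag C) = (3/4)(1/4)(1/4) = 0.046875; P(data | bag D) = (2/6)(4/6)(4/6) = 0.14815; P(data | bag E) = (3/8)(5/8)(5/8) = 0.14648.
Weighting by the prior gives 1/5 · 0.128 = 0.0256, 1/5 · 0.144 = 0.0288, 1/5 · 0.046875 = 0.009375, 1/5 · 0.14815 = 0.02963, 1/5 · 0.14648 = 0.029297; with total 0.1227.
Hence P(bag C | data) = (0.009375) / (0.1227) = 0.076405.

0.076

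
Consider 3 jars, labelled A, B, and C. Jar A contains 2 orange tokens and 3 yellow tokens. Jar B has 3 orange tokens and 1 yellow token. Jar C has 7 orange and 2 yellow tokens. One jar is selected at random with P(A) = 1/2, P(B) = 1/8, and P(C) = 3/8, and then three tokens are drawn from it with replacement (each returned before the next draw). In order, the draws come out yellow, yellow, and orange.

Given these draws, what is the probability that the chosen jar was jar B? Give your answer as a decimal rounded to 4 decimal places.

The likelihood of the observed sequence under each hypothesis: P(data | jar A) = (3/5)(3/5)(2/5) = 0.144; P(data | jar B) = (1/4)(1/4)(3/4) = 0.046875; P(data | jar C) = (2/9)(2/9)(7/9) = 0.038409.
Weighting by the prior gives 1/2 · 0.144 = 0.072, 1/8 · 0.046875 = 0.0058594, 3/8 · 0.038409 = 0.014403; summing to 0.092263.
Therefore the posterior P(jar B | data) = (0.0058594) / (0.092263) = 0.063508.

0.0635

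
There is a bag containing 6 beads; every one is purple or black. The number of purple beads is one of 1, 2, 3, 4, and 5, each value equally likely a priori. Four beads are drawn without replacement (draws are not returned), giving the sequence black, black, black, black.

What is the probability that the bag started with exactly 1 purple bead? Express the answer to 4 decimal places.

For each hypothesis, P(data | H) works out to: P(data | r = 1) = (5/6)(4/5)(3/4)(2/3) = 1/3; P(data | r = 2) = (4/6)(3/5)(2/4)(1/3) = 1/15; P(data | r = 3) = (3/6)(2/5)(1/4)(0/3) = 0; P(data | r = 4) = (2/6)(1/5)(0/4) = 0; P(data | r = 5) = (1/6)(0/5) = 0.
The prior-weighted likelihoods are 1/5 · 1/3 = 1/15, 1/5 · 1/15 = 1/75, 1/5 · 0 = 0, 1/5 · 0 = 0, 1/5 · 0 = 0; these sum to 2/25.
Therefore the posterior P(r = 1 | data) = (1/15) / (2/25) = 5/6.

0.8333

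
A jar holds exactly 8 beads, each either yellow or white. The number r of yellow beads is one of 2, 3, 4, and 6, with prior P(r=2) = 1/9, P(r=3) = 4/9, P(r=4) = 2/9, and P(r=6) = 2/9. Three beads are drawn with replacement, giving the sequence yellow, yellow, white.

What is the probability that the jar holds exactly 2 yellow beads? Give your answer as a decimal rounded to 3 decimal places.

0.050

Compute the likelihood of the observed sequence for each case: P(data | r = 2) = (2/8)(2/8)(6/8) = 0.046875; P(data | r = 3) = (3/8)(3/8)(5/8) = 0.087891; P(data | r = 4) = (4/8)(4/8)(4/8) = 0.125; P(data | r = 6) = (6/8)(6/8)(2/8) = 0.14062.
Weighting by the prior gives 1/9 · 0.046875 = 0.0052083, 4/9 · 0.087891 = 0.039062, 2/9 · 0.125 = 0.027778, 2/9 · 0.14062 = 0.03125; summing to 0.1033.
Therefore the posterior P(r = 2 | data) = (0.0052083) / (0.1033) = 0.05042.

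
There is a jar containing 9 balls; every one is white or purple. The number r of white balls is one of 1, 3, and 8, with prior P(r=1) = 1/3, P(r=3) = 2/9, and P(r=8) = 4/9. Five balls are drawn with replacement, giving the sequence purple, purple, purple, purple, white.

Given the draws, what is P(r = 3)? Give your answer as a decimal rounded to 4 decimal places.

Compute the likelihood of the observed sequence for each case: P(data | r = 1) = (8/9)(8/9)(8/9)(8/9)(1/9) = 0.069366; P(data | r = 3) = (6/9)(6/9)(6/9)(6/9)(3/9) = 0.065844; P(data | r = 8) = (1/9)(1/9)(1/9)(1/9)(8/9) = 0.00013548.
The prior-weighted likelihoods are 1/3 · 0.069366 = 0.023122, 2/9 · 0.065844 = 0.014632, 4/9 · 0.00013548 = 6.0214e-05; these sum to 0.037814.
So P(r = 3 | data) = (0.014632) / (0.037814) = 0.38694.

0.3869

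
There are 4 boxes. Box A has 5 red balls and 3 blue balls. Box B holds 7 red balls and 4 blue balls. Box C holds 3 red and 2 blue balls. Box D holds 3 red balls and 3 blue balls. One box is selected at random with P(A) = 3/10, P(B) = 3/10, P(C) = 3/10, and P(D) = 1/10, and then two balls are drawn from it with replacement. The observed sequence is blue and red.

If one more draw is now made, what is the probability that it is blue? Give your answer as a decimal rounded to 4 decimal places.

0.3925

Under each hypothesis, the probability of the observed sequence is: P(data | box A) = (3/8)(5/8) = 0.23438; P(data | box B) = (4/11)(7/11) = 0.2314; P(data | box C) = (2/5)(3/5) = 0.24; P(data | box D) = (3/6)(3/6) = 0.25.
Multiplying each by its prior: 3/10 · 0.23438 = 0.070312, 3/10 · 0.2314 = 0.069421, 3/10 · 0.24 = 0.072, 1/10 · 0.25 = 0.025; with total 0.23673.
Dividing through by the total gives posterior P(box A | data) = 0.29701, P(box B | data) = 0.29325, P(box C | data) = 0.30414, P(box D | data) = 0.1056.
So P(blue next | data) = Σ P(blue next | H) P(H | data) = (3/8)(0.29701) + (4/11)(0.29325) + (2/5)(0.30414) + (1/2)(0.1056) = 0.39247.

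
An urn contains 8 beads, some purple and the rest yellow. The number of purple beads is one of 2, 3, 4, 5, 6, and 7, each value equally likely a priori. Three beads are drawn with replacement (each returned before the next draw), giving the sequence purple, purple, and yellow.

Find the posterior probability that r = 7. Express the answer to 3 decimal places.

0.149

Under each hypothesis, the probability of the observed sequence is: P(data | r = 2) = (2/8)(2/8)(6/8) = 0.046875; P(data | r = 3) = (3/8)(3/8)(5/8) = 0.087891; P(data | r = 4) = (4/8)(4/8)(4/8) = 0.125; P(data | r = 5) = (5/8)(5/8)(3/8) = 0.14648; P(data | r = 6) = (6/8)(6/8)(2/8) = 0.14062; P(data | r = 7) = (7/8)(7/8)(1/8) = 0.095703.
Weighting by the prior gives 1/6 · 0.046875 = 0.0078125, 1/6 · 0.087891 = 0.014648, 1/6 · 0.125 = 0.020833, 1/6 · 0.14648 = 0.024414, 1/6 · 0.14062 = 0.023438, 1/6 · 0.095703 = 0.015951; these sum to 0.1071.
Hence P(r = 7 | data) = (0.015951) / (0.1071) = 0.14894.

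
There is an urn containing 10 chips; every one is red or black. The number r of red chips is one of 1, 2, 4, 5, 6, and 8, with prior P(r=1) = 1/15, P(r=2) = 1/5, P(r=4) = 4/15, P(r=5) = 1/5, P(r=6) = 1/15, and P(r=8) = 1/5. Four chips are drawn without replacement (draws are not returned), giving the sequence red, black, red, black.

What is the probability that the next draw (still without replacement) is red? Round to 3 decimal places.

Under each hypothesis, the probability of the observed sequence is: P(data | r = 1) = (1/10)(9/9)(0/8) = 0; P(data | r = 2) = (2/10)(8/9)(1/8)(7/7) = 1/45; P(data | r = 4) = (4/10)(6/9)(3/8)(5/7) = 1/14; P(data | r = 5) = (5/10)(5/9)(4/8)(4/7) = 5/63; P(data | r = 6) = (6/10)(4/9)(5/8)(3/7) = 1/14; P(data | r = 8) = (8/10)(2/9)(7/8)(1/7) = 1/45.
Multiplying each by its prior: 1/15 · 0 = 0, 1/5 · 1/45 = 1/225, 4/15 · 1/14 = 2/105, 1/5 · 5/63 = 1/63, 1/15 · 1/14 = 1/210, 1/5 · 1/45 = 1/225; these sum to 17/350.
The posterior is then P(r = 1 | data) = 0, P(r = 2 | data) = 14/153, P(r = 4 | data) = 20/51, P(r = 5 | data) = 50/153, P(r = 6 | data) = 5/51, P(r = 8 | data) = 14/153.
Averaging over the posterior, P(red next | data) = (0)(14/153) + (1/3)(20/51) + (1/2)(50/153) + (2/3)(5/51) + (1)(14/153) = 23/51.

0.451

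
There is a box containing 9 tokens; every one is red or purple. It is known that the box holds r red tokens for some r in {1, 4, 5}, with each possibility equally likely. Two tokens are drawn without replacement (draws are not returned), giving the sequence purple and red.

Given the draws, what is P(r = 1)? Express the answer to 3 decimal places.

For each hypothesis, P(data | H) works out to: P(data | r = 1) = (8/9)(1/8) = 1/9; P(data | r = 4) = (5/9)(4/8) = 5/18; P(data | r = 5) = (4/9)(5/8) = 5/18.
Multiplying each by its prior: 1/3 · 1/9 = 1/27, 1/3 · 5/18 = 5/54, 1/3 · 5/18 = 5/54; with total 2/9.
So P(r = 1 | data) = (1/27) / (2/9) = 1/6.

0.167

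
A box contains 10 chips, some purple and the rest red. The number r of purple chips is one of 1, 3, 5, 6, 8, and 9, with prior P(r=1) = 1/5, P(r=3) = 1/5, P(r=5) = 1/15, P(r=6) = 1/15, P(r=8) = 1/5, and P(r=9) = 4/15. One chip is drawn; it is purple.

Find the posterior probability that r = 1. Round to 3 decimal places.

Under each hypothesis, the probability of this draw is: P(data | r = 1) = (1/10) = 1/10; P(data | r = 3) = (3/10) = 3/10; P(data | r = 5) = (5/10) = 1/2; P(data | r = 6) = (6/10) = 3/5; P(data | r = 8) = (8/10) = 4/5; P(data | r = 9) = (9/10) = 9/10.
Weighting by the prior gives 1/5 · 1/10 = 1/50, 1/5 · 3/10 = 3/50, 1/15 · 1/2 = 1/30, 1/15 · 3/5 = 1/25, 1/5 · 4/5 = 4/25, 4/15 · 9/10 = 6/25; these sum to 83/150.
Hence P(r = 1 | data) = (1/50) / (83/150) = 3/83.

0.036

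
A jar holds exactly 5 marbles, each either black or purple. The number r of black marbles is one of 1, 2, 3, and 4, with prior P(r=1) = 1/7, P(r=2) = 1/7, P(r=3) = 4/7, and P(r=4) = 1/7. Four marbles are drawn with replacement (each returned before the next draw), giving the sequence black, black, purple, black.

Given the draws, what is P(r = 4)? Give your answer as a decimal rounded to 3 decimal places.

0.208

Under each hypothesis, the probability of the observed sequence is: P(data | r = 1) = (1/5)(1/5)(4/5)(1/5) = 0.0064; P(data | r = 2) = (2/5)(2/5)(3/5)(2/5) = 0.0384; P(data | r = 3) = (3/5)(3/5)(2/5)(3/5) = 0.0864; P(data | r = 4) = (4/5)(4/5)(1/5)(4/5) = 0.1024.
The prior-weighted likelihoods are 1/7 · 0.0064 = 0.00091429, 1/7 · 0.0384 = 0.0054857, 4/7 · 0.0864 = 0.049371, 1/7 · 0.1024 = 0.014629; with total 0.0704.
Therefore the posterior P(r = 4 | data) = (0.014629) / (0.0704) = 0.20779.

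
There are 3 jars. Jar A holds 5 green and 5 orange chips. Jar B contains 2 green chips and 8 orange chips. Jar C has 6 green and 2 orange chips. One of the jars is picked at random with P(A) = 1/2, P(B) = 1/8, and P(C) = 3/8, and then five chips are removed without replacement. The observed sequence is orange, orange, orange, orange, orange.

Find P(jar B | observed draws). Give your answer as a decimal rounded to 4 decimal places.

0.9333

The likelihood of the observed sequence under each hypothesis: P(data | jar A) = (5/10)(4/9)(3/8)(2/7)(1/6) = 1/252; P(data | jar B) = (8/10)(7/9)(6/8)(5/7)(4/6) = 2/9; P(data | jar C) = (2/8)(1/7)(0/6) = 0.
The prior-weighted likelihoods are 1/2 · 1/252 = 1/504, 1/8 · 2/9 = 1/36, 3/8 · 0 = 0; with total 5/168.
So P(jar B | data) = (1/36) / (5/168) = 14/15.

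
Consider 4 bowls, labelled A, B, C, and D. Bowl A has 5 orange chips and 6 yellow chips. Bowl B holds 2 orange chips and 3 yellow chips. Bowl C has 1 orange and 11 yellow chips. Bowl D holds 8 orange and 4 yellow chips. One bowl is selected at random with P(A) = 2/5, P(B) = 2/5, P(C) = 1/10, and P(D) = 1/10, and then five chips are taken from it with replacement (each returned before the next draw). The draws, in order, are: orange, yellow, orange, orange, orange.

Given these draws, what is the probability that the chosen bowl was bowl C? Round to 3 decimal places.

0.000

Under each hypothesis, the probability of the observed sequence is: P(data | bowl A) = (5/11)(6/11)(5/11)(5/11)(5/11) = 0.023285; P(data | bowl B) = (2/5)(3/5)(2/5)(2/5)(2/5) = 0.01536; P(data | bowl C) = (1/12)(11/12)(1/12)(1/12)(1/12) = 4.4207e-05; P(data | bowl D) = (8/12)(4/12)(8/12)(8/12)(8/12) = 0.065844.
The prior-weighted likelihoods are 2/5 · 0.023285 = 0.0093138, 2/5 · 0.01536 = 0.006144, 1/10 · 4.4207e-05 = 4.4207e-06, 1/10 · 0.065844 = 0.0065844; these sum to 0.022047.
By Bayes' rule, P(bowl C | data) = (4.4207e-06) / (0.022047) = 0.00020051.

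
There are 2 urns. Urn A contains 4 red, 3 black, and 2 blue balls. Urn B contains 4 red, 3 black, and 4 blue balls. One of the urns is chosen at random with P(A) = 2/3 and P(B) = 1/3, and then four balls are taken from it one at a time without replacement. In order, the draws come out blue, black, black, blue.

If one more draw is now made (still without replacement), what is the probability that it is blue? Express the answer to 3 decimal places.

0.153

The likelihood of the observed sequence under each hypothesis: P(data | urn A) = (2/9)(3/8)(2/7)(1/6) = 0.0039683; P(data | urn B) = (4/11)(3/10)(2/9)(3/8) = 0.0090909.
The prior-weighted likelihoods are 2/3 · 0.0039683 = 0.0026455, 1/3 · 0.0090909 = 0.0030303; these sum to 0.0056758.
The posterior is then P(urn A | data) = 0.4661, P(urn B | data) = 0.5339.
The predictive probability is P(blue next | data) = (0)(0.4661) + (2/7)(0.5339) = 0.15254.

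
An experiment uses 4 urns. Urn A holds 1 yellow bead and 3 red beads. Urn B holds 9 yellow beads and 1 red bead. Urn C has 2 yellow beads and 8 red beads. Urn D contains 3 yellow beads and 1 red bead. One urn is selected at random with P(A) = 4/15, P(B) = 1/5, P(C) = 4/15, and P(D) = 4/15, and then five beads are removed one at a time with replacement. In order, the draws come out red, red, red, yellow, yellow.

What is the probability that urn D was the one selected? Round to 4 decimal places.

Under each hypothesis, the probability of the observed sequence is: P(data | urn A) = (3/4)(3/4)(3/4)(1/4)(1/4) = 0.026367; P(data | urn B) = (1/10)(1/10)(1/10)(9/10)(9/10) = 0.00081; P(data | urn C) = (8/10)(8/10)(8/10)(2/10)(2/10) = 0.02048; P(data | urn D) = (1/4)(1/4)(1/4)(3/4)(3/4) = 0.0087891.
Multiplying each by its prior: 4/15 · 0.026367 = 0.0070313, 1/5 · 0.00081 = 0.000162, 4/15 · 0.02048 = 0.0054613, 4/15 · 0.0087891 = 0.0023437; summing to 0.014998.
Hence P(urn D | data) = (0.0023437) / (0.014998) = 0.15627.

0.1563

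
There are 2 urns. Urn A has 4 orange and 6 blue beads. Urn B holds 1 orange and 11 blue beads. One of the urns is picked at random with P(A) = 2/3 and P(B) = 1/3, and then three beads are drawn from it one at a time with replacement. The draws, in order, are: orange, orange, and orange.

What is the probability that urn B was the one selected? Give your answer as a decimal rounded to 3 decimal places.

0.005

The likelihood of the observed sequence under each hypothesis: P(data | urn A) = (4/10)(4/10)(4/10) = 0.064; P(data | urn B) = (1/12)(1/12)(1/12) = 0.0005787.
Multiplying each by its prior: 2/3 · 0.064 = 0.042667, 1/3 · 0.0005787 = 0.0001929; these sum to 0.04286.
Hence P(urn B | data) = (0.0001929) / (0.04286) = 0.0045008.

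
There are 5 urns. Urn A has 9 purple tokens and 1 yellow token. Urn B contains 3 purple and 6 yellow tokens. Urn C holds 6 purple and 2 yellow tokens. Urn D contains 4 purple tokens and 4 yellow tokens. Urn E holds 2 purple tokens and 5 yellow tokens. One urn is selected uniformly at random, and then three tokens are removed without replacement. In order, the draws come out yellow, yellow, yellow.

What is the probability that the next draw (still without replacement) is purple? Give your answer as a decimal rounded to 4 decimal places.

Compute the likelihood of the observed sequence for each case: P(data | urn A) = (1/10)(0/9) = 0; P(data | urn B) = (6/9)(5/8)(4/7) = 5/21; P(data | urn C) = (2/8)(1/7)(0/6) = 0; P(data | urn D) = (4/8)(3/7)(2/6) = 1/14; P(data | urn E) = (5/7)(4/6)(3/5) = 2/7.
Weighting by the prior gives 1/5 · 0 = 0, 1/5 · 5/21 = 1/21, 1/5 · 0 = 0, 1/5 · 1/14 = 1/70, 1/5 · 2/7 = 2/35; these sum to 5/42.
Normalising, the posterior is P(urn A | data) = 0, P(urn B | data) = 2/5, P(urn C | data) = 0, P(urn D | data) = 3/25, P(urn E | data) = 12/25.
Averaging over the posterior, P(purple next | data) = (1/2)(2/5) + (4/5)(3/25) + (1/2)(12/25) = 67/125.

0.5360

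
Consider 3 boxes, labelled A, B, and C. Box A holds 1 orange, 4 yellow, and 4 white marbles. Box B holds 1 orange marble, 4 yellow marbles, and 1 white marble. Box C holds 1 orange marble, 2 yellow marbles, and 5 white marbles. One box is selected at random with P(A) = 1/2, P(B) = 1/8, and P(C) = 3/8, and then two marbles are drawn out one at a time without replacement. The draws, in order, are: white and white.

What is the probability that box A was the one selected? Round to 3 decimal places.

0.384

For each hypothesis, P(data | H) works out to: P(data | box A) = (4/9)(3/8) = 1/6; P(data | box B) = (1/6)(0/5) = 0; P(data | box C) = (5/8)(4/7) = 5/14.
Weighting by the prior gives 1/2 · 1/6 = 1/12, 1/8 · 0 = 0, 3/8 · 5/14 = 15/112; these sum to 73/336.
By Bayes' rule, P(box A | data) = (1/12) / (73/336) = 28/73.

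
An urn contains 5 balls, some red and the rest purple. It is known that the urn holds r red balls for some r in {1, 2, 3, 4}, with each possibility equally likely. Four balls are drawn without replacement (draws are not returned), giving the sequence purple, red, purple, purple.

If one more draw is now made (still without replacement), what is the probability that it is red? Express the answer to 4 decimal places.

For each hypothesis, P(data | H) works out to: P(data | r = 1) = (4/5)(1/4)(3/3)(2/2) = 1/5; P(data | r = 2) = (3/5)(2/4)(2/3)(1/2) = 1/10; P(data | r = 3) = (2/5)(3/4)(1/3)(0/2) = 0; P(data | r = 4) = (1/5)(4/4)(0/3) = 0.
Weighting by the prior gives 1/4 · 1/5 = 1/20, 1/4 · 1/10 = 1/40, 1/4 · 0 = 0, 1/4 · 0 = 0; summing to 3/40.
The posterior is then P(r = 1 | data) = 2/3, P(r = 2 | data) = 1/3, P(r = 3 | data) = 0, P(r = 4 | data) = 0.
The predictive probability is P(red next | data) = (0)(2/3) + (1)(1/3) = 1/3.

0.3333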